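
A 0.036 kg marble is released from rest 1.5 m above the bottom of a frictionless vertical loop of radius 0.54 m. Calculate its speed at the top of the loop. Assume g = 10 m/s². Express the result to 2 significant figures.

v = 2.9 m/s

Energy conservation: mgh = ½mv_top² + mg(2r)
v_top² = 2g(h − 2r) = 2(10)(1.5 − 1.080) = 8.400
v_top = 2.898 m/s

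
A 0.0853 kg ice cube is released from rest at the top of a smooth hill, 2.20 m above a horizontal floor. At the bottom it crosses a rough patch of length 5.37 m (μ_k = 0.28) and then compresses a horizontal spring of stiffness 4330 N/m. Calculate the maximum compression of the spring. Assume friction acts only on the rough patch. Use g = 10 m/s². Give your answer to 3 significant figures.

Initial energy: E₁ = mgh = (0.0853)(10)(2.20) = 1.8766 J
Friction removes W_f = μ_k mg d = (0.28)(0.0853)(10)(5.37) = 1.283 J
Energy reaching the spring: E = 1.8766 − 1.283 = 0.59403 J
At max compression ½kx² = E ⇒ x = √(2E/k) = √(2 × 0.59403/4330) = 0.01656 m

x = 0.0166 m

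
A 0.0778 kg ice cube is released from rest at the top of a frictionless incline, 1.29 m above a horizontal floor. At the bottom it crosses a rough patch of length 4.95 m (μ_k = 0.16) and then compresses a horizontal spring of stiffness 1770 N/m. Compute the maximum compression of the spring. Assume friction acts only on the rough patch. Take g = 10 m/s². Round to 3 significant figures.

x = 0.0209 m

Initial energy: E₁ = mgh = (0.0778)(10)(1.29) = 1.0036 J
Friction removes W_f = μ_k mg d = (0.16)(0.0778)(10)(4.95) = 0.6162 J
Energy reaching the spring: E = 1.0036 − 0.6162 = 0.38744 J
At max compression ½kx² = E ⇒ x = √(2E/k) = √(2 × 0.38744/1770) = 0.02092 m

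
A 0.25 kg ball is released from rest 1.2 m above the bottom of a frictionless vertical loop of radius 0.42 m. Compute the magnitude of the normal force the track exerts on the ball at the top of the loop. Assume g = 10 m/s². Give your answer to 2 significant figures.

N = 1.8 N

Energy from release to top (height 2r): mgh = ½mv_top² + mg(2r)
v_top² = 2g(h − 2r) = 2(10)(1.2 − 0.8400) = 7.2000 m²/s²
At the top, both N and weight point toward the centre: N + mg = mv_top²/r
N = m(v_top²/r − g) = 0.25(7.2000/0.42 − 10) = 1.786 N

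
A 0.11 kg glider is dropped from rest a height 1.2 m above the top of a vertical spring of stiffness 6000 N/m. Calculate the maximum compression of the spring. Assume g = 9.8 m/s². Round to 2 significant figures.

x = 0.021 m

Let x be the compression. The total drop is H + x, and the glider is instantaneously at rest at max compression, so energy conservation gives:
mg(H + x) = ½kx²
½(6000)x² − (0.11)(9.8)x − (0.11)(9.8)(1.2) = 0
3000x² − 1.078x − 1.294 = 0
x = [1.078 + √(1.162 + 15523)]/(2 × 3000) = 0.02095 m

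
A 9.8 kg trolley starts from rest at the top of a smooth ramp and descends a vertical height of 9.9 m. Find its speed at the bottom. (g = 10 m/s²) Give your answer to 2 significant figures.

v = 14 m/s

Energy conservation between the two points: mgh = ½mv²
v = √(2gh) = √(2 × 10 × 9.9) = √198.00 = 14.07 m/s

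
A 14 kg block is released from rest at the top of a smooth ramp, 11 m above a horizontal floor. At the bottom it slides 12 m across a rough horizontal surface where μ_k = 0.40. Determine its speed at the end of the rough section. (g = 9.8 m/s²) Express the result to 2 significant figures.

Energy bookkeeping (friction removes W_f = μ_k N d):
mgh = ½mv² + μ_k m g d
W_f = μ_k mg d = (0.40)(14)(9.8)(12) = 658.6 J
½mv² = mgh − W_f = 1509.2 − 658.6 = 850.64 J
v = √(2 × 850.64/14) = 11.02 m/s

v = 11 m/s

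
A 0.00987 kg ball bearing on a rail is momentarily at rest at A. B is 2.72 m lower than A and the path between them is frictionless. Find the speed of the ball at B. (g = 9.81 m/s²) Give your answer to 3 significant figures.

v = 7.31 m/s

Energy conservation between the two points: mgh = ½mv²
The mass cancels from both sides.
v = √(2gh) = √(2 × 9.81 × 2.72) = √53.366 = 7.305 m/s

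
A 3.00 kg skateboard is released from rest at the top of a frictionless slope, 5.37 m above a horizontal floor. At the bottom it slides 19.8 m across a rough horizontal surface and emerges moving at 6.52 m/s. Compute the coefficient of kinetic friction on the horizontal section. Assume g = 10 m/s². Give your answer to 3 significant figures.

Applying the work–energy principle:
mgh = ½mv² + μ_k m g d
mgh = 161.10 J; ½mv² = 63.766 J
W_f = 161.10 − 63.766 = 97.33 J
μ_k = W_f/(mg·d) = 97.33/(30.00 × 19.8) = 0.1639

μ_k = 0.164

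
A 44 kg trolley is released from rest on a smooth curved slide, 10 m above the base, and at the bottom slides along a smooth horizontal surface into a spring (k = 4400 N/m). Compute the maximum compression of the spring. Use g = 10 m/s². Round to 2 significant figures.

Energy conservation (no friction) from release to max compression: mgh = ½kx²
x = √(2mgh/k) = √(2 × 44 × 10 × 10 / 4400) = 1.414 m

x = 1.4 m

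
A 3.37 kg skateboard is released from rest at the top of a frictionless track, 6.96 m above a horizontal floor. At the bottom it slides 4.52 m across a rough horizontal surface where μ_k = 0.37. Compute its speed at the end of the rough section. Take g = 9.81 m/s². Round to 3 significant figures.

Applying the work–energy principle:
mgh = ½mv² + μ_k m g d
W_f = μ_k mg d = (0.37)(3.37)(9.81)(4.52) = 55.29 J
½mv² = mgh − W_f = 230.10 − 55.29 = 174.81 J
v = √(2 × 174.81/3.37) = 10.19 m/s

v = 10.2 m/s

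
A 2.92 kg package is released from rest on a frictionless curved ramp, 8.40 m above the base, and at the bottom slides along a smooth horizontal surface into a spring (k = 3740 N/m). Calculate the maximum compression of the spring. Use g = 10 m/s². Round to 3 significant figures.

At max compression the package is momentarily at rest: mgh = ½kx²
x = √(2mgh/k) = √(2 × 2.92 × 10 × 8.40 / 3740) = 0.3622 m

x = 0.362 m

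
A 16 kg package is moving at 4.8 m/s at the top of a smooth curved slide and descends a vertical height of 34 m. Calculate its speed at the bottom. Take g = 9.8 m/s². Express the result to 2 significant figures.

v = 26 m/s

By conservation of mechanical energy, ½mv₀² + mgh = ½mv²
v² = v₀² + 2gh = (4.8)² + 2(9.8)(34) = 689.44
v = √689.44 = 26.26 m/s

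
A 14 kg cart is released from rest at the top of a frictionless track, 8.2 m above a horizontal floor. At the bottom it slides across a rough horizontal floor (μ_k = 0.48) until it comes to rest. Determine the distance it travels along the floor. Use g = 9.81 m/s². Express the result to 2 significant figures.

d = 17 m

Applying the work–energy principle:
At rest all PE has been dissipated by friction: mgh = μ_k m g d
d = h/μ_k = 8.2/0.48 = 17.08 m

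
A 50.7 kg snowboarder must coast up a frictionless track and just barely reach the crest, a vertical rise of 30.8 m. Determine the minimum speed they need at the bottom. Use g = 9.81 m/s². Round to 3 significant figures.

At the top they are momentarily at rest, so all KE converts to PE: ½mv² = mgh
v = √(2gh) = √(2 × 9.81 × 30.8) = 24.58 m/s

v = 24.6 m/s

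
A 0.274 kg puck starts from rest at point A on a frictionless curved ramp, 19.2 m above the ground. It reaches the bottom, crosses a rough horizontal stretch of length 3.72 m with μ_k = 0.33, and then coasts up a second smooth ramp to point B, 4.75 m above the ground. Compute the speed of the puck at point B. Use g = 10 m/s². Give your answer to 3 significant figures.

Energy at A: mgh₁ = (0.274)(10)(19.2) = 52.608 J
Friction loss: W_f = μ_k mg d = 3.364 J
At B: ½mv² + mgh₂ = mgh₁ − W_f
½mv² = 52.608 − 3.364 − 13.015 = 36.229 J
v = √(2 × 36.229/0.274) = 16.26 m/s

v = 16.3 m/s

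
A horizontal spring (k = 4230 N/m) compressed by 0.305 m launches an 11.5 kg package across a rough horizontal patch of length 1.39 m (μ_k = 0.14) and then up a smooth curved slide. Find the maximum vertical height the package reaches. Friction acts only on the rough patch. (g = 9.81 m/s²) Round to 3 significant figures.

Spring energy: E₀ = ½kx² = ½(4230)(0.305)² = 196.75 J
Friction: W_f = μ_k mg d = (0.14)(11.5)(9.81)(1.39) = 21.95 J
Energy at base of ramp: E = 196.75 − 21.95 = 174.79 J
At max height all remaining energy is PE: mgh = E ⇒ h = E/(mg) = 174.79/(11.5 × 9.81) = 1.549 m

h = 1.55 m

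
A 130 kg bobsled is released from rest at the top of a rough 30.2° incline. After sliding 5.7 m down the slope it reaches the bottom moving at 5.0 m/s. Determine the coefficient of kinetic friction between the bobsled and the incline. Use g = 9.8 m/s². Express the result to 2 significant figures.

mgh = ½mv² + μ_k (mg cosθ) L, with h = L sinθ
mgL sinθ = 3652.8 J; ½mv² = 1625.0 J
W_f = 3652.8 − 1625.0 = 2028 J
μ_k = W_f/(mg cosθ · L) = 2028/(1101 × 5.7) = 0.3231

μ_k = 0.32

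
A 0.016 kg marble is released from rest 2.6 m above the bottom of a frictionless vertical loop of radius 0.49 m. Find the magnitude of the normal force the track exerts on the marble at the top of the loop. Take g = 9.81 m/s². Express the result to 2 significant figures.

N = 0.88 N

Energy from release to top (height 2r): mgh = ½mv_top² + mg(2r)
v_top² = 2g(h − 2r) = 2(9.81)(2.6 − 0.9800) = 31.784 m²/s²
At the top, both N and weight point toward the centre: N + mg = mv_top²/r
N = m(v_top²/r − g) = 0.016(31.784/0.49 − 9.81) = 0.8809 N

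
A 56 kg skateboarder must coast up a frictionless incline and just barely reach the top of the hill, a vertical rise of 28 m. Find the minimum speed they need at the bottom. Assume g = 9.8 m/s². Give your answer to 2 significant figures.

At the top they are momentarily at rest, so all KE converts to PE: ½mv² = mgh
v = √(2gh) = √(2 × 9.8 × 28) = 23.43 m/s

v = 23 m/s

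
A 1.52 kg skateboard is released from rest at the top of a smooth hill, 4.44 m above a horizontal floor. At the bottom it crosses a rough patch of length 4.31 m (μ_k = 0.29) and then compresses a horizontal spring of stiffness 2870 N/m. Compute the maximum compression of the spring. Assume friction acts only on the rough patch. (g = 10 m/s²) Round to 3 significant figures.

x = 0.184 m

Initial energy: E₁ = mgh = (1.52)(10)(4.44) = 67.488 J
Friction removes W_f = μ_k mg d = (0.29)(1.52)(10)(4.31) = 19.00 J
Energy reaching the spring: E = 67.488 − 19.00 = 48.490 J
At max compression ½kx² = E ⇒ x = √(2E/k) = √(2 × 48.490/2870) = 0.1838 m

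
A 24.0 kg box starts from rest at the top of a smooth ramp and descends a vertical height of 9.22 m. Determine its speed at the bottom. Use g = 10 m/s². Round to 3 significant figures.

Energy conservation between the two points: mgh = ½mv²
v = √(2gh) = √(2 × 10 × 9.22) = √184.40 = 13.58 m/s

v = 13.6 m/s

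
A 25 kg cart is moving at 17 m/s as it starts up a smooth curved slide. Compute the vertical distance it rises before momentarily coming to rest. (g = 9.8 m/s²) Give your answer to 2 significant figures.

h = 15 m

Setting KE at the bottom equal to PE gained: ½mv² = mgh
h = v²/(2g) = 17²/(2 × 9.8) = 14.74 m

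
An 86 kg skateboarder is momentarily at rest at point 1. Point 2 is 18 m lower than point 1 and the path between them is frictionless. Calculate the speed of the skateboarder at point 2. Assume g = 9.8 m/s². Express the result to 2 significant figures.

Mechanical energy is conserved (no friction): mgh = ½mv²
The mass cancels from both sides.
v = √(2gh) = √(2 × 9.8 × 18) = √352.80 = 18.78 m/s

v = 19 m/s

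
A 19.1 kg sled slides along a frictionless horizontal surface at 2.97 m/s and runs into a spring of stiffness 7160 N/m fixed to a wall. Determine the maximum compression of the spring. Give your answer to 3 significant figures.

At max compression the sled is momentarily at rest: ½mv² = ½kx²
x = v√(m/k) = 2.97 × √(19.1/7160) = 0.1534 m

x = 0.153 m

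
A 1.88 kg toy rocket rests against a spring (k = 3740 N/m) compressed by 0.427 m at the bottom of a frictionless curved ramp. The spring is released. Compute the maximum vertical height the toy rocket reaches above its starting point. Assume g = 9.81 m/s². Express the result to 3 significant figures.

h = 18.5 m

At maximum height the toy rocket is at rest, so ½kx² = mgh
h = kx²/(2mg) = (3740)(0.427)²/(2 × 1.88 × 9.81) = 18.49 m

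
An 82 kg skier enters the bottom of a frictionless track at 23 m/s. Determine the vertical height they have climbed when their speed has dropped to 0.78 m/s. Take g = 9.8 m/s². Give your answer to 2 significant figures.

Conservation of energy: ½mv₁² = ½mv₂² + mgh
h = (v₁² − v₂²)/(2g) = (23² − 0.78²)/(2 × 9.8) = 26.96 m

h = 27 m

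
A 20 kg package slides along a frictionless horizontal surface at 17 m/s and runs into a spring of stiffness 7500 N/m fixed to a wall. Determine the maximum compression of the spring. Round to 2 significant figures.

x = 0.88 m

At max compression the package is momentarily at rest: ½mv² = ½kx²
x = v√(m/k) = 17 × √(20/7500) = 0.8779 m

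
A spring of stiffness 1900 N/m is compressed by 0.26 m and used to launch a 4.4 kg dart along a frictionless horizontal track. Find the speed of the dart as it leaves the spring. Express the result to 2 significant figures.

v = 5.4 m/s

Conservation of energy: ½kx² = ½mv²
v = x√(k/m) = 0.26 × √(1900/4.4) = 5.403 m/s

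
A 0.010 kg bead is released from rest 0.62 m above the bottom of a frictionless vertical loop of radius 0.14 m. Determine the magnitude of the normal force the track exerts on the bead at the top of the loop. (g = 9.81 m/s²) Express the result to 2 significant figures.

N = 0.38 N

Energy from release to top (height 2r): mgh = ½mv_top² + mg(2r)
v_top² = 2g(h − 2r) = 2(9.81)(0.62 − 0.2800) = 6.6708 m²/s²
At the top, both N and weight point toward the centre: N + mg = mv_top²/r
N = m(v_top²/r − g) = 0.010(6.6708/0.14 − 9.81) = 0.3784 N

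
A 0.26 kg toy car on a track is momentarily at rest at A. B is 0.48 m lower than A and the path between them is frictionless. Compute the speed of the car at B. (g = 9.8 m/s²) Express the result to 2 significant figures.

v = 3.1 m/s

By conservation of mechanical energy, mgh = ½mv²
The mass cancels from both sides.
v = √(2gh) = √(2 × 9.8 × 0.48) = √9.4080 = 3.067 m/s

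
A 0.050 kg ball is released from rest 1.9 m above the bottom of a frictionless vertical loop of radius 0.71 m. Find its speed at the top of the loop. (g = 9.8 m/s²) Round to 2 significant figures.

v = 3.1 m/s

Energy conservation: mgh = ½mv_top² + mg(2r)
v_top² = 2g(h − 2r) = 2(9.8)(1.9 − 1.420) = 9.408
v_top = 3.067 m/s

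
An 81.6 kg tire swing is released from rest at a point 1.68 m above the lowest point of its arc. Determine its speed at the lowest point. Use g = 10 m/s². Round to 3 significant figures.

Equating total energy at the two states: mgh = ½mv²
The mass cancels from both sides.
v = √(2gh) = √(2 × 10 × 1.68) = √33.600 = 5.797 m/s

v = 5.80 m/s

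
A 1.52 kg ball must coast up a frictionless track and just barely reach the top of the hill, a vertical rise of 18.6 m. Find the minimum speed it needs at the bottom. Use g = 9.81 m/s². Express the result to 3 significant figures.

v = 19.1 m/s

At the top it is momentarily at rest, so all KE converts to PE: ½mv² = mgh
v = √(2gh) = √(2 × 9.81 × 18.6) = 19.10 m/s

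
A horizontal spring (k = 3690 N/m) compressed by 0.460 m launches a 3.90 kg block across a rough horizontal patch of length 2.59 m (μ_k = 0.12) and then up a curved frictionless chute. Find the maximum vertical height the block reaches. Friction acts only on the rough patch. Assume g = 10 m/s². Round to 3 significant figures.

h = 9.70 m

Spring energy: E₀ = ½kx² = ½(3690)(0.460)² = 390.40 J
Friction: W_f = μ_k mg d = (0.12)(3.90)(10)(2.59) = 12.12 J
Energy at base of ramp: E = 390.40 − 12.12 = 378.28 J
At max height all remaining energy is PE: mgh = E ⇒ h = E/(mg) = 378.28/(3.90 × 10) = 9.700 m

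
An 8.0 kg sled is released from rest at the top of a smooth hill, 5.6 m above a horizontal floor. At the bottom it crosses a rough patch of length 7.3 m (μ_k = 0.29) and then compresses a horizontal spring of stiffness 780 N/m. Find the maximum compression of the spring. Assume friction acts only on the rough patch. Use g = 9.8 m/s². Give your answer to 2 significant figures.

Initial energy: E₁ = mgh = (8.0)(9.8)(5.6) = 439.04 J
Friction removes W_f = μ_k mg d = (0.29)(8.0)(9.8)(7.3) = 166.0 J
Energy reaching the spring: E = 439.04 − 166.0 = 273.07 J
At max compression ½kx² = E ⇒ x = √(2E/k) = √(2 × 273.07/780) = 0.8368 m

x = 0.84 m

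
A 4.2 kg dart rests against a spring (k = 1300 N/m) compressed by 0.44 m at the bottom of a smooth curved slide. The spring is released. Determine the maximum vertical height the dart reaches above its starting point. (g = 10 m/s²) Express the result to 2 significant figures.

At maximum height the dart is at rest, so ½kx² = mgh
h = kx²/(2mg) = (1300)(0.44)²/(2 × 4.2 × 10) = 2.996 m

h = 3.0 m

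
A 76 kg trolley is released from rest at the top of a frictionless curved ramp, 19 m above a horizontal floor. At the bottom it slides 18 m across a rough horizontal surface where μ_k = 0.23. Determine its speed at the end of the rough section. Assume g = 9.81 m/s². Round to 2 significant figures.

Energy bookkeeping (friction removes W_f = μ_k N d):
mgh = ½mv² + μ_k m g d
W_f = μ_k mg d = (0.23)(76)(9.81)(18) = 3087 J
½mv² = mgh − W_f = 14166 − 3087 = 11079 J
v = √(2 × 11079/76) = 17.07 m/s

v = 17 m/s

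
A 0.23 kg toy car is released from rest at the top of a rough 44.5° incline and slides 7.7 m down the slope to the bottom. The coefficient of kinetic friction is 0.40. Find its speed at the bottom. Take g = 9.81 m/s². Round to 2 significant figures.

v = 7.9 m/s

Taking the bottom as reference, mgh = ½mv² + μ_k N L with h = L sinθ, N = mg cosθ:
mgh = mgL sinθ = (0.23)(9.81)(7.7)sin44.5° = 12.177 J
W_f = μ_k mg cosθ · L = (0.40)(0.23)(9.81)cos44.5°·7.7 = 4.957 J
½mv² = 12.177 − 4.957 = 7.2206 J
v = √(2 × 7.2206/0.23) = 7.924 m/s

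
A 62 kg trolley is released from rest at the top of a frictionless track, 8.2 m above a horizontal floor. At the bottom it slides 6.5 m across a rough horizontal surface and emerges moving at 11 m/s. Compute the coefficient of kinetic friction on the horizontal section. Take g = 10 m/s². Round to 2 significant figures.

μ_k = 0.33

Applying the work–energy principle:
mgh = ½mv² + μ_k m g d
mgh = 5084.0 J; ½mv² = 3751.0 J
W_f = 5084.0 − 3751.0 = 1333 J
μ_k = W_f/(mg·d) = 1333/(620.0 × 6.5) = 0.3308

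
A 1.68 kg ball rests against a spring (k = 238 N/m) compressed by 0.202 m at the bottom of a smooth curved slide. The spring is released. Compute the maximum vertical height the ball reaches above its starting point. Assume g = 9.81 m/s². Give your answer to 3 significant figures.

h = 0.295 m

Energy conservation from release to the highest point: ½kx² = mgh
h = kx²/(2mg) = (238)(0.202)²/(2 × 1.68 × 9.81) = 0.2946 m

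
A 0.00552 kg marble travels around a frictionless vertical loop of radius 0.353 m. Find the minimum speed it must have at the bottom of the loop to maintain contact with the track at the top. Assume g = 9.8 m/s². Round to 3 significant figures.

At the top: mg = mv_top²/r ⇒ v_top² = gr = 3.459 m²/s²
Energy from bottom to top (height 2r): ½mv_bot² = ½mv_top² + mg(2r)
v_bot² = gr + 4gr = 5gr = 17.30
v_bot = √(5gr) = 4.159 m/s

v = 4.16 m/s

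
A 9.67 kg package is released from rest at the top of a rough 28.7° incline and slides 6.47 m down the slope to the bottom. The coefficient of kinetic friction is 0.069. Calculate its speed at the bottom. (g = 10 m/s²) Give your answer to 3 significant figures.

Taking the bottom as reference, mgh = ½mv² + μ_k N L with h = L sinθ, N = mg cosθ:
mgh = mgL sinθ = (9.67)(10)(6.47)sin28.7° = 300.45 J
W_f = μ_k mg cosθ · L = (0.069)(9.67)(10)cos28.7°·6.47 = 37.87 J
½mv² = 300.45 − 37.87 = 262.59 J
v = √(2 × 262.59/9.67) = 7.369 m/s

v = 7.37 m/s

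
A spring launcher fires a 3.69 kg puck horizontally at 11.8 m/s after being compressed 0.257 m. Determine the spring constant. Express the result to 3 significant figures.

½kx² = ½mv²
k = mv²/x² = (3.69)(11.8)²/(0.257)² = 7779 N/m

k = 7780 N/m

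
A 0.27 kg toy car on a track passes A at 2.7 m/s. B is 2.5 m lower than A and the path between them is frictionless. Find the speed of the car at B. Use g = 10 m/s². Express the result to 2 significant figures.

Mechanical energy is conserved (no friction): ½mv₀² + mgh = ½mv²
v² = v₀² + 2gh = (2.7)² + 2(10)(2.5) = 57.290
v = √57.290 = 7.569 m/s

v = 7.6 m/s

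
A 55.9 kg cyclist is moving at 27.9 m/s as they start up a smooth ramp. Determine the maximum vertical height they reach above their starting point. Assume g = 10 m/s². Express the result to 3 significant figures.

h = 38.9 m

By energy conservation, ½mv² = mgh
h = v²/(2g) = 27.9²/(2 × 10) = 38.92 m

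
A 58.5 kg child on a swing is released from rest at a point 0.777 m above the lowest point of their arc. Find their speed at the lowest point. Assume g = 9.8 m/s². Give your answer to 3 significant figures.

v = 3.90 m/s

Mechanical energy is conserved (no friction): mgh = ½mv²
The mass cancels from both sides.
v = √(2gh) = √(2 × 9.8 × 0.777) = √15.229 = 3.902 m/s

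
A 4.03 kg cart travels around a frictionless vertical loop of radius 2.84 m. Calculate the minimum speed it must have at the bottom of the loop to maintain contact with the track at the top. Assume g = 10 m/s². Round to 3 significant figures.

At the top: mg = mv_top²/r ⇒ v_top² = gr = 28.40 m²/s²
Energy from bottom to top (height 2r): ½mv_bot² = ½mv_top² + mg(2r)
v_bot² = gr + 4gr = 5gr = 142.0
v_bot = √(5gr) = 11.92 m/s

v = 11.9 m/s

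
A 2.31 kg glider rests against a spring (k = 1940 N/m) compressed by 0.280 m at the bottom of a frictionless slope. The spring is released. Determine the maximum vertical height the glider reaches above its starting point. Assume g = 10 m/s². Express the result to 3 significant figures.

h = 3.29 m

All spring PE becomes gravitational PE at the highest point: ½kx² = mgh
h = kx²/(2mg) = (1940)(0.280)²/(2 × 2.31 × 10) = 3.292 m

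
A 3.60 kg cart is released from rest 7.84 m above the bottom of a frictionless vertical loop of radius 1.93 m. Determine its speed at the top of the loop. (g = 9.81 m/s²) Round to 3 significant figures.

Energy conservation: mgh = ½mv_top² + mg(2r)
v_top² = 2g(h − 2r) = 2(9.81)(7.84 − 3.860) = 78.09
v_top = 8.837 m/s

v = 8.84 m/s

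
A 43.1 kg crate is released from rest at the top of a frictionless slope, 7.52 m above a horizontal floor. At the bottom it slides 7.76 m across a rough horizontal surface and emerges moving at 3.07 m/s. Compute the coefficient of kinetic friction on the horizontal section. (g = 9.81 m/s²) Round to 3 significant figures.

μ_k = 0.907

Energy at the top = energy at the end + work done against friction:
mgh = ½mv² + μ_k m g d
mgh = 3179.5 J; ½mv² = 203.11 J
W_f = 3179.5 − 203.11 = 2976 J
μ_k = W_f/(mg·d) = 2976/(422.8 × 7.76) = 0.9072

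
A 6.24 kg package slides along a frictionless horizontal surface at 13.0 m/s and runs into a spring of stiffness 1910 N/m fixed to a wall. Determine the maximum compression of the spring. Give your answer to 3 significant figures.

x = 0.743 m

All KE is stored as spring PE at maximum compression: ½mv² = ½kx²
x = v√(m/k) = 13.0 × √(6.24/1910) = 0.7431 m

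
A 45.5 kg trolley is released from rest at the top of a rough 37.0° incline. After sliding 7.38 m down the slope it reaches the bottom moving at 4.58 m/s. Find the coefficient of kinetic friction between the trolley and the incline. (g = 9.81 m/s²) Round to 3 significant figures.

Energy balance down the incline: mg L sinθ − ½mv² = μ_k (mg cosθ) L
mgL sinθ = 1982.4 J; ½mv² = 477.21 J
W_f = 1982.4 − 477.21 = 1505 J
μ_k = W_f/(mg cosθ · L) = 1505/(356.5 × 7.38) = 0.5722

μ_k = 0.572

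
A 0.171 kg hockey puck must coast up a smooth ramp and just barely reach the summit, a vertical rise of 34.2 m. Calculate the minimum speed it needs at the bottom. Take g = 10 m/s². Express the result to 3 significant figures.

v = 26.2 m/s

At the top it is momentarily at rest, so all KE converts to PE: ½mv² = mgh
v = √(2gh) = √(2 × 10 × 34.2) = 26.15 m/s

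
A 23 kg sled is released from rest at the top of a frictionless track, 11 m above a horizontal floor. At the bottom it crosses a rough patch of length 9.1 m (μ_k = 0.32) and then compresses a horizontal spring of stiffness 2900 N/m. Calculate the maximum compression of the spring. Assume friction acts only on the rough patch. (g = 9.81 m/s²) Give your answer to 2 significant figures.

Initial energy: E₁ = mgh = (23)(9.81)(11) = 2481.9 J
Friction removes W_f = μ_k mg d = (0.32)(23)(9.81)(9.1) = 657.0 J
Energy reaching the spring: E = 2481.9 − 657.0 = 1824.9 J
At max compression ½kx² = E ⇒ x = √(2E/k) = √(2 × 1824.9/2900) = 1.122 m

x = 1.1 m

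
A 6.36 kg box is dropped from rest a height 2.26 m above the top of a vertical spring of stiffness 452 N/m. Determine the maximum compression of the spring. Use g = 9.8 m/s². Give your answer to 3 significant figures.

x = 0.939 m

Measuring PE from the top of the relaxed spring, at max compression the box has dropped H + x with zero KE, so:
mg(H + x) = ½kx²
½(452)x² − (6.36)(9.8)x − (6.36)(9.8)(2.26) = 0
226.0x² − 62.33x − 140.9 = 0
x = [62.33 + √(3885 + 127339)]/(2 × 226.0) = 0.9393 m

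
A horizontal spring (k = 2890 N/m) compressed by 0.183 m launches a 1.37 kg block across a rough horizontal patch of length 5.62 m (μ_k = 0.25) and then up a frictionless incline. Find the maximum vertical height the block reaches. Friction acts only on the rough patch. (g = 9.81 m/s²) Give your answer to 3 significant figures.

h = 2.20 m

Spring energy: E₀ = ½kx² = ½(2890)(0.183)² = 48.392 J
Friction: W_f = μ_k mg d = (0.25)(1.37)(9.81)(5.62) = 18.88 J
Energy at base of ramp: E = 48.392 − 18.88 = 29.509 J
At max height all remaining energy is PE: mgh = E ⇒ h = E/(mg) = 29.509/(1.37 × 9.81) = 2.196 m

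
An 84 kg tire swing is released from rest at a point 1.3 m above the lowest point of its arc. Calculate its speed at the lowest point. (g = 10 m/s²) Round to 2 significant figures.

v = 5.1 m/s

Energy conservation between the two points: mgh = ½mv²
v = √(2gh) = √(2 × 10 × 1.3) = √26.000 = 5.099 m/s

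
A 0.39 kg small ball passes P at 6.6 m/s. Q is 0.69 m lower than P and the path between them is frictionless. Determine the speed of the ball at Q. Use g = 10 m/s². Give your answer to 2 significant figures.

v = 7.6 m/s

By conservation of mechanical energy, ½mv₀² + mgh = ½mv²
v² = v₀² + 2gh = (6.6)² + 2(10)(0.69) = 57.360
v = √57.360 = 7.574 m/s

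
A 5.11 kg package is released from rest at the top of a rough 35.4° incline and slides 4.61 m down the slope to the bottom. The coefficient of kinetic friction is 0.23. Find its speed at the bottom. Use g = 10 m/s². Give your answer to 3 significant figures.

v = 6.01 m/s

Work–energy: mg(L sinθ) − μ_k(mg cosθ)L = ½mv²
mgh = mgL sinθ = (5.11)(10)(4.61)sin35.4° = 136.46 J
W_f = μ_k mg cosθ · L = (0.23)(5.11)(10)cos35.4°·4.61 = 44.16 J
½mv² = 136.46 − 44.16 = 92.297 J
v = √(2 × 92.297/5.11) = 6.010 m/s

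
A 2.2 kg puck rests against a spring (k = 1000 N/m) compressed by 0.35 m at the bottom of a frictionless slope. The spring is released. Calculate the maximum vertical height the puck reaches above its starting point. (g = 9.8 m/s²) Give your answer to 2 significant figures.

All spring PE becomes gravitational PE at the highest point: ½kx² = mgh
h = kx²/(2mg) = (1000)(0.35)²/(2 × 2.2 × 9.8) = 2.841 m

h = 2.8 m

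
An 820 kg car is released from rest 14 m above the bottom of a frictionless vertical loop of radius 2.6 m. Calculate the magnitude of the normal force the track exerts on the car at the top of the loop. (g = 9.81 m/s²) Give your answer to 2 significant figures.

N = 46000 N

Energy from release to top (height 2r): mgh = ½mv_top² + mg(2r)
v_top² = 2g(h − 2r) = 2(9.81)(14 − 5.200) = 172.66 m²/s²
At the top, both N and weight point toward the centre: N + mg = mv_top²/r
N = m(v_top²/r − g) = 820(172.66/2.6 − 9.81) = 46409 N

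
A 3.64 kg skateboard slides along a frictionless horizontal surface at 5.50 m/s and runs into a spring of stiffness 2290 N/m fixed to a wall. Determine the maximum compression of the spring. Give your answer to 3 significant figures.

All KE is stored as spring PE at maximum compression: ½mv² = ½kx²
x = v√(m/k) = 5.50 × √(3.64/2290) = 0.2193 m

x = 0.219 m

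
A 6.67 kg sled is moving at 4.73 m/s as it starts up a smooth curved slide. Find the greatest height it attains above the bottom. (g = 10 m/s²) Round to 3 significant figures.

h = 1.12 m

By energy conservation, ½mv² = mgh
h = v²/(2g) = 4.73²/(2 × 10) = 1.119 m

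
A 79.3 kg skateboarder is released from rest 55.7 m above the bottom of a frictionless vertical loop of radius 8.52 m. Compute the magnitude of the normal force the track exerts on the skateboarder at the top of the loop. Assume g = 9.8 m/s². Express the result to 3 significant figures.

Energy from release to top (height 2r): mgh = ½mv_top² + mg(2r)
v_top² = 2g(h − 2r) = 2(9.8)(55.7 − 17.04) = 757.74 m²/s²
At the top, both N and weight point toward the centre: N + mg = mv_top²/r
N = m(v_top²/r − g) = 79.3(757.74/8.52 − 9.8) = 6275 N

N = 6280 N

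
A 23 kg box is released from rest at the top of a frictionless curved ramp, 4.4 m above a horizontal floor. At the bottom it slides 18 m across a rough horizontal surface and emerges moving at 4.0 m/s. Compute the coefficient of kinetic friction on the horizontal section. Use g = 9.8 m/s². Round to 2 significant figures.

μ_k = 0.20

Energy bookkeeping (friction removes W_f = μ_k N d):
mgh = ½mv² + μ_k m g d
mgh = 991.76 J; ½mv² = 184.00 J
W_f = 991.76 − 184.00 = 807.8 J
μ_k = W_f/(mg·d) = 807.8/(225.4 × 18) = 0.1991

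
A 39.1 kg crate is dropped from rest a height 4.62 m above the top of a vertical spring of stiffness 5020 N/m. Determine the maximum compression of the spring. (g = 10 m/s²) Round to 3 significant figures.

x = 0.930 m

Let x be the compression. The total drop is H + x, and the crate is instantaneously at rest at max compression, so energy conservation gives:
mg(H + x) = ½kx²
½(5020)x² − (39.1)(10)x − (39.1)(10)(4.62) = 0
2510x² − 391.0x − 1806 = 0
x = [391.0 + √(152881 + 1.8136e+07)]/(2 × 2510) = 0.9298 m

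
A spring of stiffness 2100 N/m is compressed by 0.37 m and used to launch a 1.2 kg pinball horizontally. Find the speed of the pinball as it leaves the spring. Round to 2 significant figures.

v = 15 m/s

Conservation of energy: ½kx² = ½mv²
v = x√(k/m) = 0.37 × √(2100/1.2) = 15.48 m/s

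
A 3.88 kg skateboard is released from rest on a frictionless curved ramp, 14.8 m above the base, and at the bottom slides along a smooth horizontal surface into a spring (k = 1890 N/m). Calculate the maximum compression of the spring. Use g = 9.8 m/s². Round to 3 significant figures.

x = 0.772 m

Gravitational PE at the top equals spring PE at max compression: mgh = ½kx²
x = √(2mgh/k) = √(2 × 3.88 × 9.8 × 14.8 / 1890) = 0.7717 m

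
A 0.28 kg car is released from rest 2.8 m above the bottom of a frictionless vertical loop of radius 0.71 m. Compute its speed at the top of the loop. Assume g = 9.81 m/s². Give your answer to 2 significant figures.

Energy conservation: mgh = ½mv_top² + mg(2r)
v_top² = 2g(h − 2r) = 2(9.81)(2.8 − 1.420) = 27.08
v_top = 5.203 m/s

v = 5.2 m/s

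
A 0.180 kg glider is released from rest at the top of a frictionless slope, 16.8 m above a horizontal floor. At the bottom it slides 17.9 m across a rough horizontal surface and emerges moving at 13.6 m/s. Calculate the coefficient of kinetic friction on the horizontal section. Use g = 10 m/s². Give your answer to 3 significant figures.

μ_k = 0.422

Energy at the top = energy at the end + work done against friction:
mgh = ½mv² + μ_k m g d
mgh = 30.240 J; ½mv² = 16.646 J
W_f = 30.240 − 16.646 = 13.59 J
μ_k = W_f/(mg·d) = 13.59/(1.800 × 17.9) = 0.4219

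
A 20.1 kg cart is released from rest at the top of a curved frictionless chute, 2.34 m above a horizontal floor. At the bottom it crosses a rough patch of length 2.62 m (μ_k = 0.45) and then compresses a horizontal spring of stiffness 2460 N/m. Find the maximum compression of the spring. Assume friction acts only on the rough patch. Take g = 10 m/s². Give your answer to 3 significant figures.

Initial energy: E₁ = mgh = (20.1)(10)(2.34) = 470.34 J
Friction removes W_f = μ_k mg d = (0.45)(20.1)(10)(2.62) = 237.0 J
Energy reaching the spring: E = 470.34 − 237.0 = 233.36 J
At max compression ½kx² = E ⇒ x = √(2E/k) = √(2 × 233.36/2460) = 0.4356 m

x = 0.436 m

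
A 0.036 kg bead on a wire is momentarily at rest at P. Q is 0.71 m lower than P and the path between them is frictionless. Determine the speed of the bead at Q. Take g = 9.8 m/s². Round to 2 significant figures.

v = 3.7 m/s

Mechanical energy is conserved (no friction): mgh = ½mv²
The mass cancels from both sides.
v = √(2gh) = √(2 × 9.8 × 0.71) = √13.916 = 3.730 m/s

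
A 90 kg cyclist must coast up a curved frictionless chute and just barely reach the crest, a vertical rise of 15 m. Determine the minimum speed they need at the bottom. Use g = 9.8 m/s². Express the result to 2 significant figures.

At the top they are momentarily at rest, so all KE converts to PE: ½mv² = mgh
v = √(2gh) = √(2 × 9.8 × 15) = 17.15 m/s

v = 17 m/s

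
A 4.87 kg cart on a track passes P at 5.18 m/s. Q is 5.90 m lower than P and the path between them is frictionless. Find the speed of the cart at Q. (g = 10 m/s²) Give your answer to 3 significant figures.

v = 12.0 m/s

By conservation of mechanical energy, ½mv₀² + mgh = ½mv²
v² = v₀² + 2gh = (5.18)² + 2(10)(5.90) = 144.83
v = √144.83 = 12.03 m/s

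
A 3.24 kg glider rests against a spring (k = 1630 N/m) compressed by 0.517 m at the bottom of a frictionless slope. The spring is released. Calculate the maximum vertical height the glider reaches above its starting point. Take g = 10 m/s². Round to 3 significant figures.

All spring PE becomes gravitational PE at the highest point: ½kx² = mgh
h = kx²/(2mg) = (1630)(0.517)²/(2 × 3.24 × 10) = 6.723 m

h = 6.72 m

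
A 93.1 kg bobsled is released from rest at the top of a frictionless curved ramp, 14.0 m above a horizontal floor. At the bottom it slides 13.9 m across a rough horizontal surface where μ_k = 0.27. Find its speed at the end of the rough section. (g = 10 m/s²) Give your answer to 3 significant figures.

Applying the work–energy principle:
mgh = ½mv² + μ_k m g d
W_f = μ_k mg d = (0.27)(93.1)(10)(13.9) = 3494 J
½mv² = mgh − W_f = 13034 − 3494 = 9540.0 J
v = √(2 × 9540.0/93.1) = 14.32 m/s

v = 14.3 m/s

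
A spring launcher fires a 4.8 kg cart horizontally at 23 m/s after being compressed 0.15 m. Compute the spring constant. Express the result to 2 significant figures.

Energy stored in the spring equals the launch KE: ½kx² = ½mv²
k = mv²/x² = (4.8)(23)²/(0.15)² = 112853 N/m

k = 110000 N/m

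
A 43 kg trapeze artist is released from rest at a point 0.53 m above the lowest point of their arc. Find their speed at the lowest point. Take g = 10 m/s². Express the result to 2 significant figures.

v = 3.3 m/s

Equating total energy at the two states: mgh = ½mv²
The mass cancels from both sides.
v = √(2gh) = √(2 × 10 × 0.53) = √10.600 = 3.256 m/s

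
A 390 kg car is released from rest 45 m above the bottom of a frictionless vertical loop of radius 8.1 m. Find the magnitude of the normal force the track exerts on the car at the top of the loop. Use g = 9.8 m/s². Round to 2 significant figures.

N = 23000 N

Energy from release to top (height 2r): mgh = ½mv_top² + mg(2r)
v_top² = 2g(h − 2r) = 2(9.8)(45 − 16.20) = 564.48 m²/s²
At the top, both N and weight point toward the centre: N + mg = mv_top²/r
N = m(v_top²/r − g) = 390(564.48/8.1 − 9.8) = 23357 N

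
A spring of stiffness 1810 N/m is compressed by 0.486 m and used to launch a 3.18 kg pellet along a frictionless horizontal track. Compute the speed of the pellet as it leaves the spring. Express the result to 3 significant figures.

Spring PE converts entirely to kinetic energy: ½kx² = ½mv²
v = x√(k/m) = 0.486 × √(1810/3.18) = 11.59 m/s

v = 11.6 m/s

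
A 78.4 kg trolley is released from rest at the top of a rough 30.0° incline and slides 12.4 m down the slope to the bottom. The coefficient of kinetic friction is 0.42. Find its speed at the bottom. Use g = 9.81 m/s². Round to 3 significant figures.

v = 5.76 m/s

Work–energy: mg(L sinθ) − μ_k(mg cosθ)L = ½mv²
mgh = mgL sinθ = (78.4)(9.81)(12.4)sin30.0° = 4768.4 J
W_f = μ_k mg cosθ · L = (0.42)(78.4)(9.81)cos30.0°·12.4 = 3469 J
½mv² = 4768.4 − 3469 = 1299.6 J
v = √(2 × 1299.6/78.4) = 5.758 m/s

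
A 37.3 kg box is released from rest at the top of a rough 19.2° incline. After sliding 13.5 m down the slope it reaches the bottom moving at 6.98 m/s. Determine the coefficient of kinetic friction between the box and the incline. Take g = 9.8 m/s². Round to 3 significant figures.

μ_k = 0.153

mgh = ½mv² + μ_k (mg cosθ) L, with h = L sinθ
mgL sinθ = 1622.9 J; ½mv² = 908.64 J
W_f = 1622.9 − 908.64 = 714.3 J
μ_k = W_f/(mg cosθ · L) = 714.3/(345.2 × 13.5) = 0.1533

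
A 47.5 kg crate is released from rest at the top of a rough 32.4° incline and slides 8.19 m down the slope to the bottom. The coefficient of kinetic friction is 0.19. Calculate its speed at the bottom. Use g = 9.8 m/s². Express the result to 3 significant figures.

v = 7.76 m/s

Energy: mgh = ½mv² + W_f, with h = L sinθ and W_f = μ_k (mg cosθ) L
mgh = mgL sinθ = (47.5)(9.8)(8.19)sin32.4° = 2042.8 J
W_f = μ_k mg cosθ · L = (0.19)(47.5)(9.8)cos32.4°·8.19 = 611.6 J
½mv² = 2042.8 − 611.6 = 1431.2 J
v = √(2 × 1431.2/47.5) = 7.763 m/s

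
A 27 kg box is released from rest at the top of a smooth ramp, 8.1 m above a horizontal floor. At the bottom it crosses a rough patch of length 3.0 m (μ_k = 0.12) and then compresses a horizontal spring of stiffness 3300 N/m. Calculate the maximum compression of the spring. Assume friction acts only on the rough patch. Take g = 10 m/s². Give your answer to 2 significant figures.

Initial energy: E₁ = mgh = (27)(10)(8.1) = 2187.0 J
Friction removes W_f = μ_k mg d = (0.12)(27)(10)(3.0) = 97.20 J
Energy reaching the spring: E = 2187.0 − 97.20 = 2089.8 J
At max compression ½kx² = E ⇒ x = √(2E/k) = √(2 × 2089.8/3300) = 1.125 m

x = 1.1 m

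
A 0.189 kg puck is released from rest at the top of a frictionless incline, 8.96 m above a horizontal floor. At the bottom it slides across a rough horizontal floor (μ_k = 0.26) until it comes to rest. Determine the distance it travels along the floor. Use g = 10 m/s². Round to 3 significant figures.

d = 34.5 m

Energy at the top = energy at the end + work done against friction:
At rest all PE has been dissipated by friction: mgh = μ_k m g d
d = h/μ_k = 8.96/0.26 = 34.46 m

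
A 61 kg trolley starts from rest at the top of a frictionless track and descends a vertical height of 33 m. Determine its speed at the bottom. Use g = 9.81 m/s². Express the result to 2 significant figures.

v = 25 m/s

By conservation of mechanical energy, mgh = ½mv²
The mass cancels from both sides.
v = √(2gh) = √(2 × 9.81 × 33) = √647.46 = 25.45 m/s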